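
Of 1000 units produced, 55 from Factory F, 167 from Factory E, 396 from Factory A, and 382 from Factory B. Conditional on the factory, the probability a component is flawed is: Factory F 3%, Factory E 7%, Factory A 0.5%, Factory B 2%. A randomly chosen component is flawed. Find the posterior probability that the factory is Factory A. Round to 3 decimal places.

0.086

Compute prior × likelihood for every hypothesis:
  Factory F: 0.055 × 0.03 = 0.00165
  Factory E: 0.167 × 0.07 = 0.01169
  Factory A: 0.396 × 0.005 = 0.00198
  Factory B: 0.382 × 0.02 = 0.00764
Normalizing constant = 0.02296.
P(Factory A | evidence) = 0.00198 / 0.02296 ≈ 0.086.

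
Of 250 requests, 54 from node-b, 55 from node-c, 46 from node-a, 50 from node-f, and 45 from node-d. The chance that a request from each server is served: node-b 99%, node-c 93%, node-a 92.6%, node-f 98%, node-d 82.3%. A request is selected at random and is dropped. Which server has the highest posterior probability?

Taking complements, P(dropped | each) = node-b 0.01, node-c 0.07, node-a 0.074, node-f 0.02, node-d 0.177.
Compute prior × likelihood for every hypothesis:
  node-b: 0.216 × 0.01 = 0.00216
  node-c: 0.22 × 0.07 = 0.0154
  node-a: 0.184 × 0.074 = 0.013616
  node-f: 0.2 × 0.02 = 0.004
  node-d: 0.18 × 0.177 = 0.03186
Normalizing constant = 0.067036.
Largest term belongs to node-d, so node-d is most probable.

node-d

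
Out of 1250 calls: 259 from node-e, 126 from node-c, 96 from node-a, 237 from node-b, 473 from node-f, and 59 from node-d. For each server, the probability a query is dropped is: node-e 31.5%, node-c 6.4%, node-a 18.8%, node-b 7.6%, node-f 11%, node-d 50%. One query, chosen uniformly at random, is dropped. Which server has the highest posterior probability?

node-e

By Bayes' rule, posterior ∝ prior × likelihood:
  node-e: 0.2072 × 0.315 = 0.065268
  node-c: 0.1008 × 0.064 = 0.0064512
  node-a: 0.0768 × 0.188 = 0.0144384
  node-b: 0.1896 × 0.076 = 0.0144096
  node-f: 0.3784 × 0.11 = 0.041624
  node-d: 0.0472 × 0.5 = 0.0236
Total = 0.1657912.
Largest term belongs to node-e, so node-e is most probable.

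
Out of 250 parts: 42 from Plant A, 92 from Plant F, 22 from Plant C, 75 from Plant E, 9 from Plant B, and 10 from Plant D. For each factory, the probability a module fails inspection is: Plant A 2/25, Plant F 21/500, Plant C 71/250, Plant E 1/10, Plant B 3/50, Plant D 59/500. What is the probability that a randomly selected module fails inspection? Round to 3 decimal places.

0.091

By Bayes' rule, posterior ∝ prior × likelihood:
  Plant A: 0.168 × 0.08 = 0.01344
  Plant F: 0.368 × 0.042 = 0.015456
  Plant C: 0.088 × 0.284 = 0.024992
  Plant E: 0.3 × 0.1 = 0.03
  Plant B: 0.036 × 0.06 = 0.00216
  Plant D: 0.04 × 0.118 = 0.00472
P(nonconforming) = 0.01344 + 0.015456 + 0.024992 + 0.03 + 0.00216 + 0.00472 = 0.090768 → 0.091.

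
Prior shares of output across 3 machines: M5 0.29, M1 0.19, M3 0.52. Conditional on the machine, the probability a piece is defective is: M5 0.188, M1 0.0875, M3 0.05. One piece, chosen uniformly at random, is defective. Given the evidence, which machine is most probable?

M5

Unnormalized posteriors (prior × likelihood):
  M5: 0.29 × 0.188 = 0.05452
  M1: 0.19 × 0.0875 = 0.016625
  M3: 0.52 × 0.05 = 0.026
Normalizing constant = 0.097145.
Largest term belongs to M5, so M5 is most probable.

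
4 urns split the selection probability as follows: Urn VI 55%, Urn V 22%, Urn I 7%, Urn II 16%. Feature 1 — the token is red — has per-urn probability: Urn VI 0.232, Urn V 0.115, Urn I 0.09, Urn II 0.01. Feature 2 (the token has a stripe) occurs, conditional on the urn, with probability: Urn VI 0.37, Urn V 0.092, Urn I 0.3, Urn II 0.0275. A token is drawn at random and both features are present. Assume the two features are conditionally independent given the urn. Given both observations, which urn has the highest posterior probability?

Urn VI

Unnormalized posteriors (prior × likelihood):
  Urn VI: 0.55 × 0.232 × 0.37 = 0.047212
  Urn V: 0.22 × 0.115 × 0.092 = 0.0023276
  Urn I: 0.07 × 0.09 × 0.3 = 0.00189
  Urn II: 0.16 × 0.01 × 0.0275 = 0.000044
Sum = 0.0514736.
Largest term belongs to Urn VI, so Urn VI is most probable.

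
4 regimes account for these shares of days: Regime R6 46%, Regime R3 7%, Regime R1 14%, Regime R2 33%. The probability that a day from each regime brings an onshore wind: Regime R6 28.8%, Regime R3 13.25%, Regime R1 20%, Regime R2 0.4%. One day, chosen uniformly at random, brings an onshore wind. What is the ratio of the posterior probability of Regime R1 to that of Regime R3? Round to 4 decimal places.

Prior × likelihood for each hypothesis:
  Regime R6: 0.46 × 0.288 = 0.13248
  Regime R3: 0.07 × 0.1325 = 0.009275
  Regime R1: 0.14 × 0.2 = 0.028
  Regime R2: 0.33 × 0.004 = 0.00132
Total = 0.171075.
The ratio is 0.028 / 0.009275 (the normalizer cancels) = 3.0189.

3.0189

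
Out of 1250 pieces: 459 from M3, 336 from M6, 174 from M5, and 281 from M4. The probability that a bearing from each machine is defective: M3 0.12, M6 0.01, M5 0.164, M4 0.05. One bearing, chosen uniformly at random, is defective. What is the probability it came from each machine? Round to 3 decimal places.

M3 0.545, M6 0.033, M5 0.282, M4 0.139

By Bayes' rule, posterior ∝ prior × likelihood:
  M3: 0.3672 × 0.12 = 0.044064
  M6: 0.2688 × 0.01 = 0.002688
  M5: 0.1392 × 0.164 = 0.0228288
  M4: 0.2248 × 0.05 = 0.01124
Total = 0.0808208.
P(M3 | defective) = 0.044064/0.0808208 ≈ 0.545
P(M6 | defective) = 0.002688/0.0808208 ≈ 0.033
P(M5 | defective) = 0.0228288/0.0808208 ≈ 0.282
P(M4 | defective) = 0.01124/0.0808208 ≈ 0.139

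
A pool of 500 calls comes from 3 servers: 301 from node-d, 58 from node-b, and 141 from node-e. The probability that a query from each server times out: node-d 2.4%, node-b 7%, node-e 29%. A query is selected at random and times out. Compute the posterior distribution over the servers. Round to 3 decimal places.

node-d 0.138, node-b 0.078, node-e 0.784

Compute prior × likelihood for every hypothesis:
  node-d: 0.602 × 0.024 = 0.014448
  node-b: 0.116 × 0.07 = 0.00812
  node-e: 0.282 × 0.29 = 0.08178
Sum = 0.104348.
P(node-d | timeout) = 0.014448/0.104348 ≈ 0.138
P(node-b | timeout) = 0.00812/0.104348 ≈ 0.078
P(node-e | timeout) = 0.08178/0.104348 ≈ 0.784
(Check: 0.138+0.078+0.784 = 1.000.)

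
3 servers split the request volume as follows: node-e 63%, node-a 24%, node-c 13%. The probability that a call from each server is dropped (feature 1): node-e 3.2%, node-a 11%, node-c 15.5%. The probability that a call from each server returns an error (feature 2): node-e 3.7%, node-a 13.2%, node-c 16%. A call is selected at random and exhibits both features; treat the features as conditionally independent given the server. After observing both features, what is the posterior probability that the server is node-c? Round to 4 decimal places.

By Bayes' rule, posterior ∝ prior × likelihood:
  node-e: 0.63 × 0.032 × 0.037 = 0.00074592
  node-a: 0.24 × 0.11 × 0.132 = 0.0034848
  node-c: 0.13 × 0.155 × 0.16 = 0.003224
Sum = 0.00745472.
P(node-c | evidence) = 0.003224 / 0.00745472 ≈ 0.4325.

0.4325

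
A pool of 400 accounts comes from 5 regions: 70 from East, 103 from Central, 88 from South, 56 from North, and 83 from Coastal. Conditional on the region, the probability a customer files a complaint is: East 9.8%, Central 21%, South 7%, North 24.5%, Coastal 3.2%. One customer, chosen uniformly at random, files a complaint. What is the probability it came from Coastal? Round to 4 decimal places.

0.0521

Compute prior × likelihood for every hypothesis:
  East: 0.175 × 0.098 = 0.01715
  Central: 0.2575 × 0.21 = 0.054075
  South: 0.22 × 0.07 = 0.0154
  North: 0.14 × 0.245 = 0.0343
  Coastal: 0.2075 × 0.032 = 0.00664
Normalizing constant = 0.127565.
P(Coastal | evidence) = 0.00664 / 0.127565 ≈ 0.0521.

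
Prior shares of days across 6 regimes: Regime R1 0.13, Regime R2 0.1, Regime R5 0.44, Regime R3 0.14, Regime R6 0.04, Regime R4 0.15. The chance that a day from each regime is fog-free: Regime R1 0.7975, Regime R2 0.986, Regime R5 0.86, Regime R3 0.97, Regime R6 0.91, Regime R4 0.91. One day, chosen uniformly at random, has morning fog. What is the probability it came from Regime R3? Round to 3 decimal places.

0.038

Taking complements, P(fog | each) = Regime R1 0.2025, Regime R2 0.014, Regime R5 0.14, Regime R3 0.03, Regime R6 0.09, Regime R4 0.09.
Prior × likelihood for each hypothesis:
  Regime R1: 0.13 × 0.2025 = 0.026325
  Regime R2: 0.1 × 0.014 = 0.0014
  Regime R5: 0.44 × 0.14 = 0.0616
  Regime R3: 0.14 × 0.03 = 0.0042
  Regime R6: 0.04 × 0.09 = 0.0036
  Regime R4: 0.15 × 0.09 = 0.0135
Normalizing constant = 0.110625.
P(Regime R3 | evidence) = 0.0042 / 0.110625 ≈ 0.038.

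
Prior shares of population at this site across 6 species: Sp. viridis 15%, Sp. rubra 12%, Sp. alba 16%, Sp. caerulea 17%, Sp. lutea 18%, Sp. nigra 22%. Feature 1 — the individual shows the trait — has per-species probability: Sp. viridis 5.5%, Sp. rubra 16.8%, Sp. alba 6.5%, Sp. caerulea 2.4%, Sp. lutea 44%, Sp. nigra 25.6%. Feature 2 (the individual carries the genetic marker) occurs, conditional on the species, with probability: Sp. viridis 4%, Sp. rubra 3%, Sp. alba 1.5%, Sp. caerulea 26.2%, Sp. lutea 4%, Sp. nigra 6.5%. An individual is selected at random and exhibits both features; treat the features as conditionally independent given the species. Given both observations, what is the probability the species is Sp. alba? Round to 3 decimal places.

0.017

Compute prior × likelihood for every hypothesis:
  Sp. viridis: 0.15 × 0.055 × 0.04 = 0.00033
  Sp. rubra: 0.12 × 0.168 × 0.03 = 0.0006048
  Sp. alba: 0.16 × 0.065 × 0.015 = 0.000156
  Sp. caerulea: 0.17 × 0.024 × 0.262 = 0.00106896
  Sp. lutea: 0.18 × 0.44 × 0.04 = 0.003168
  Sp. nigra: 0.22 × 0.256 × 0.065 = 0.0036608
Sum = 0.00898856.
P(Sp. alba | evidence) = 0.000156 / 0.00898856 ≈ 0.017.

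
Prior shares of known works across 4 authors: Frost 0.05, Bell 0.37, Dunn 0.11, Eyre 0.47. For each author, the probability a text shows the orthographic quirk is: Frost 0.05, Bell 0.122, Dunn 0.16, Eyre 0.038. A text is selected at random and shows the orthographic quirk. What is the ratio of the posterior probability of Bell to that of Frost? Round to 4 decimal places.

18.0560

Compute prior × likelihood for every hypothesis:
  Frost: 0.05 × 0.05 = 0.0025
  Bell: 0.37 × 0.122 = 0.04514
  Dunn: 0.11 × 0.16 = 0.0176
  Eyre: 0.47 × 0.038 = 0.01786
Normalizing constant = 0.0831.
The ratio is 0.04514 / 0.0025 (the normalizer cancels) = 18.0560.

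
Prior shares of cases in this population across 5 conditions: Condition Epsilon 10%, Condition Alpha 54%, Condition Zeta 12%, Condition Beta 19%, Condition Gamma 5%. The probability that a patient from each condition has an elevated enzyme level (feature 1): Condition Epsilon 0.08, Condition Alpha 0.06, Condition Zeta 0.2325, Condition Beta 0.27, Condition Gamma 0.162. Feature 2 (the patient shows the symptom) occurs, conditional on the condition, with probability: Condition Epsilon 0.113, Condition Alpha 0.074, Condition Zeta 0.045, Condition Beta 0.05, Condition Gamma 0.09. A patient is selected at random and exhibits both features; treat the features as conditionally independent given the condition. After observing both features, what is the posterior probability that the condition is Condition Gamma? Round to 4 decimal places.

0.0929

Compute prior × likelihood for every hypothesis:
  Condition Epsilon: 0.1 × 0.08 × 0.113 = 0.000904
  Condition Alpha: 0.54 × 0.06 × 0.074 = 0.0023976
  Condition Zeta: 0.12 × 0.2325 × 0.045 = 0.0012555
  Condition Beta: 0.19 × 0.27 × 0.05 = 0.002565
  Condition Gamma: 0.05 × 0.162 × 0.09 = 0.000729
Sum = 0.0078511.
P(Condition Gamma | evidence) = 0.000729 / 0.0078511 ≈ 0.0929.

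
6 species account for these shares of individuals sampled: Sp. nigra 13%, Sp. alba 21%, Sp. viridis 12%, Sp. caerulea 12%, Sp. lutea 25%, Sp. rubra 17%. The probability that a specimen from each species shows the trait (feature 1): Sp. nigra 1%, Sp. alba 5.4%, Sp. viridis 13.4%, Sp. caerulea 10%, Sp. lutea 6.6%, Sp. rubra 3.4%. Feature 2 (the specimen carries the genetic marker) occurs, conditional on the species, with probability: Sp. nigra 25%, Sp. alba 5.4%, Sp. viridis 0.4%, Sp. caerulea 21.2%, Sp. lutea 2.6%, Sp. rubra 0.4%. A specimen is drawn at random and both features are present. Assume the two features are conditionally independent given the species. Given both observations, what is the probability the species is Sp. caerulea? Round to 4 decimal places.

0.6363

Unnormalized posteriors (prior × likelihood):
  Sp. nigra: 0.13 × 0.01 × 0.25 = 0.000325
  Sp. alba: 0.21 × 0.054 × 0.054 = 0.00061236
  Sp. viridis: 0.12 × 0.134 × 0.004 = 0.00006432
  Sp. caerulea: 0.12 × 0.1 × 0.212 = 0.002544
  Sp. lutea: 0.25 × 0.066 × 0.026 = 0.000429
  Sp. rubra: 0.17 × 0.034 × 0.004 = 0.00002312
Total = 0.0039978.
P(Sp. caerulea | evidence) = 0.002544 / 0.0039978 ≈ 0.6363.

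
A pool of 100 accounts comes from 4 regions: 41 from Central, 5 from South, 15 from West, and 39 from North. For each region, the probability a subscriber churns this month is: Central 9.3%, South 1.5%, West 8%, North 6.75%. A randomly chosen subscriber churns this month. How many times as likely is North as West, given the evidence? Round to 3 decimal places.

2.194

Prior × likelihood for each hypothesis:
  Central: 0.41 × 0.093 = 0.03813
  South: 0.05 × 0.015 = 0.00075
  West: 0.15 × 0.08 = 0.012
  North: 0.39 × 0.0675 = 0.026325
Normalizing constant = 0.077205.
The ratio is 0.026325 / 0.012 (the normalizer cancels) = 2.194.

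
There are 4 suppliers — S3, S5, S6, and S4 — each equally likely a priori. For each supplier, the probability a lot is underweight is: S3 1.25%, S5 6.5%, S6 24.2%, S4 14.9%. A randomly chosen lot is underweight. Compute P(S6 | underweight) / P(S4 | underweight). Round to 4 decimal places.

With a uniform prior (1/4 each), posterior ∝ likelihood:
  S3: 0.0125
  S5: 0.065
  S6: 0.242
  S4: 0.149
Total = 0.4685.
The ratio is 0.242 / 0.149 (the normalizer cancels) = 1.6242.

1.6242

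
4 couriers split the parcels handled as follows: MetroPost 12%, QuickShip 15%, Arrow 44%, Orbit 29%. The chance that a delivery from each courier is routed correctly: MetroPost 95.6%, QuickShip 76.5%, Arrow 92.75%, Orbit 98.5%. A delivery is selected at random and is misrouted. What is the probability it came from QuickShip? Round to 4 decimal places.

Taking complements, P(misrouted | each) = MetroPost 0.044, QuickShip 0.235, Arrow 0.0725, Orbit 0.015.
Unnormalized posteriors (prior × likelihood):
  MetroPost: 0.12 × 0.044 = 0.00528
  QuickShip: 0.15 × 0.235 = 0.03525
  Arrow: 0.44 × 0.0725 = 0.0319
  Orbit: 0.29 × 0.015 = 0.00435
Sum = 0.07678.
P(QuickShip | evidence) = 0.03525 / 0.07678 ≈ 0.4591.

0.4591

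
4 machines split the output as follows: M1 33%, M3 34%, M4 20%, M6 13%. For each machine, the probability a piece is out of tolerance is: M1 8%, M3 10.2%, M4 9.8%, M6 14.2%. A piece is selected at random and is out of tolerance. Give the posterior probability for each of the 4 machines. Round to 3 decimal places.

M1 0.266, M3 0.350, M4 0.198, M6 0.186

By Bayes' rule, posterior ∝ prior × likelihood:
  M1: 0.33 × 0.08 = 0.0264
  M3: 0.34 × 0.102 = 0.03468
  M4: 0.2 × 0.098 = 0.0196
  M6: 0.13 × 0.142 = 0.01846
Total = 0.09914.
P(M1 | oversize) = 0.0264/0.09914 ≈ 0.266
P(M3 | oversize) = 0.03468/0.09914 ≈ 0.350
P(M4 | oversize) = 0.0196/0.09914 ≈ 0.198
P(M6 | oversize) = 0.01846/0.09914 ≈ 0.186
(Check: 0.266+0.350+0.198+0.186 = 1.000.)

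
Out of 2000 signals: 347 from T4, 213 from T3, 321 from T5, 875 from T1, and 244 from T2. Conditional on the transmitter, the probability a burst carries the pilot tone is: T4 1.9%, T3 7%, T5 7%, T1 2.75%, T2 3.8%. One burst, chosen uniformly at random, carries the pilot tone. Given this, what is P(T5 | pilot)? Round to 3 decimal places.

0.291

By Bayes' rule, posterior ∝ prior × likelihood:
  T4: 0.1735 × 0.019 = 0.0032965
  T3: 0.1065 × 0.07 = 0.007455
  T5: 0.1605 × 0.07 = 0.011235
  T1: 0.4375 × 0.0275 = 0.01203125
  T2: 0.122 × 0.038 = 0.004636
Normalizing constant = 0.03865375.
P(T5 | evidence) = 0.011235 / 0.03865375 ≈ 0.291.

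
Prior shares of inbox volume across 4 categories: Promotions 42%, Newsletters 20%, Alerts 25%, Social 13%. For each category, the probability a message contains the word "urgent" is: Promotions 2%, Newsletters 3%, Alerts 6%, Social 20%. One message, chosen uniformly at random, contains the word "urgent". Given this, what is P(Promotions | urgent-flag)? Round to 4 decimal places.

Prior × likelihood for each hypothesis:
  Promotions: 0.42 × 0.02 = 0.0084
  Newsletters: 0.2 × 0.03 = 0.006
  Alerts: 0.25 × 0.06 = 0.015
  Social: 0.13 × 0.2 = 0.026
Total = 0.0554.
P(Promotions | evidence) = 0.0084 / 0.0554 ≈ 0.1516.

0.1516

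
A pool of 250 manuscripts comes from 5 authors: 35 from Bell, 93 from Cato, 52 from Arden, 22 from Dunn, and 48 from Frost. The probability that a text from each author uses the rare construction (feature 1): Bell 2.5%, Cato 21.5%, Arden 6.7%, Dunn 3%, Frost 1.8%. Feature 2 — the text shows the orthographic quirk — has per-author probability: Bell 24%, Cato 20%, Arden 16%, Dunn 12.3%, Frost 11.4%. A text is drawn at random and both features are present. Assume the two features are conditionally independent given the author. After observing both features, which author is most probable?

Cato

Unnormalized posteriors (prior × likelihood):
  Bell: 0.14 × 0.025 × 0.24 = 0.00084
  Cato: 0.372 × 0.215 × 0.2 = 0.015996
  Arden: 0.208 × 0.067 × 0.16 = 0.00222976
  Dunn: 0.088 × 0.03 × 0.123 = 0.00032472
  Frost: 0.192 × 0.018 × 0.114 = 0.000393984
Total = 0.019784464.
Largest term belongs to Cato, so Cato is most probable.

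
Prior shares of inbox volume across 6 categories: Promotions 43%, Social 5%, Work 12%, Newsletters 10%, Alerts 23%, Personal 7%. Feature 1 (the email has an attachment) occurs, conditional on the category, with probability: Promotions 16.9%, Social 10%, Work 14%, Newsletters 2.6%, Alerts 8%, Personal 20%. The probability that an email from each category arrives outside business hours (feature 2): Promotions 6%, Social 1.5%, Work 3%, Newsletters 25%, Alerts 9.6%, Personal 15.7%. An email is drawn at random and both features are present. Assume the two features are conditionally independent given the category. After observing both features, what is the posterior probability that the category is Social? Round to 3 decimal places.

By Bayes' rule, posterior ∝ prior × likelihood:
  Promotions: 0.43 × 0.169 × 0.06 = 0.0043602
  Social: 0.05 × 0.1 × 0.015 = 0.000075
  Work: 0.12 × 0.14 × 0.03 = 0.000504
  Newsletters: 0.1 × 0.026 × 0.25 = 0.00065
  Alerts: 0.23 × 0.08 × 0.096 = 0.0017664
  Personal: 0.07 × 0.2 × 0.157 = 0.002198
Total = 0.0095536.
P(Social | evidence) = 0.000075 / 0.0095536 ≈ 0.008.

0.008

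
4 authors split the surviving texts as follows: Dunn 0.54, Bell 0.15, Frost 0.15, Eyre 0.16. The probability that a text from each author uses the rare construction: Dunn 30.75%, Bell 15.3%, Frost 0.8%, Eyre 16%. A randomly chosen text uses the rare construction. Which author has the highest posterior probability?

Compute prior × likelihood for every hypothesis:
  Dunn: 0.54 × 0.3075 = 0.16605
  Bell: 0.15 × 0.153 = 0.02295
  Frost: 0.15 × 0.008 = 0.0012
  Eyre: 0.16 × 0.16 = 0.0256
Normalizing constant = 0.2158.
Largest term belongs to Dunn, so Dunn is most probable.

Dunn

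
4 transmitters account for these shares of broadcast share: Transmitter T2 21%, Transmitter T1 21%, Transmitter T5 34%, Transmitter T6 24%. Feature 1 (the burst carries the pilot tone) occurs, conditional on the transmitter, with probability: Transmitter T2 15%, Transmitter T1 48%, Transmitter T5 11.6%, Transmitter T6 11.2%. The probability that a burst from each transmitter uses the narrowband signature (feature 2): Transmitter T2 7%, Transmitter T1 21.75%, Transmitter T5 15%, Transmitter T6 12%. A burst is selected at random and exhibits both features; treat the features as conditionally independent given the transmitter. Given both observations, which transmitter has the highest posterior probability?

Prior × likelihood for each hypothesis:
  Transmitter T2: 0.21 × 0.15 × 0.07 = 0.002205
  Transmitter T1: 0.21 × 0.48 × 0.2175 = 0.021924
  Transmitter T5: 0.34 × 0.116 × 0.15 = 0.005916
  Transmitter T6: 0.24 × 0.112 × 0.12 = 0.0032256
Total = 0.0332706.
Largest term belongs to Transmitter T1, so Transmitter T1 is most probable.

Transmitter T1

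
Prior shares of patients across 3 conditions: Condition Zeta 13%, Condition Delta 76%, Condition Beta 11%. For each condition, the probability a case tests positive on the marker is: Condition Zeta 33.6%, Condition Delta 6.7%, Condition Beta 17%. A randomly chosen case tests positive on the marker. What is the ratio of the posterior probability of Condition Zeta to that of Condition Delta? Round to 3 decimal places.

Compute prior × likelihood for every hypothesis:
  Condition Zeta: 0.13 × 0.336 = 0.04368
  Condition Delta: 0.76 × 0.067 = 0.05092
  Condition Beta: 0.11 × 0.17 = 0.0187
Total = 0.1133.
The ratio is 0.04368 / 0.05092 (the normalizer cancels) = 0.858.

0.858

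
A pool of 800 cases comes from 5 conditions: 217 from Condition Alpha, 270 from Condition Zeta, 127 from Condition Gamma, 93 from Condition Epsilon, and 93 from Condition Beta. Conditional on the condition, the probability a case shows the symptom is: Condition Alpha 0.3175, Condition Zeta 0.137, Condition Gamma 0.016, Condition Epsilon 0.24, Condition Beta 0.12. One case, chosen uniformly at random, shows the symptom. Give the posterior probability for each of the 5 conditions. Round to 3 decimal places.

Condition Alpha 0.487, Condition Zeta 0.262, Condition Gamma 0.014, Condition Epsilon 0.158, Condition Beta 0.079

Compute prior × likelihood for every hypothesis:
  Condition Alpha: 0.27125 × 0.3175 = 0.086121875
  Condition Zeta: 0.3375 × 0.137 = 0.0462375
  Condition Gamma: 0.15875 × 0.016 = 0.00254
  Condition Epsilon: 0.11625 × 0.24 = 0.0279
  Condition Beta: 0.11625 × 0.12 = 0.01395
Normalizing constant = 0.176749375.
P(Condition Alpha | symptomatic) = 0.086121875/0.176749375 ≈ 0.487
P(Condition Zeta | symptomatic) = 0.0462375/0.176749375 ≈ 0.262
P(Condition Gamma | symptomatic) = 0.00254/0.176749375 ≈ 0.014
P(Condition Epsilon | symptomatic) = 0.0279/0.176749375 ≈ 0.158
P(Condition Beta | symptomatic) = 0.01395/0.176749375 ≈ 0.079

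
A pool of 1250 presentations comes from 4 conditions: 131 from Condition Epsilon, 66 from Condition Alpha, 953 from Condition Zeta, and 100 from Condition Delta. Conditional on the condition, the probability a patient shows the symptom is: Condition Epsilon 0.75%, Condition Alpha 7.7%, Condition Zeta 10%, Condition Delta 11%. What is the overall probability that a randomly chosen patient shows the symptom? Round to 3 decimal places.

0.090

Compute prior × likelihood for every hypothesis:
  Condition Epsilon: 0.1048 × 0.0075 = 0.000786
  Condition Alpha: 0.0528 × 0.077 = 0.0040656
  Condition Zeta: 0.7624 × 0.1 = 0.07624
  Condition Delta: 0.08 × 0.11 = 0.0088
P(symptomatic) = 0.000786 + 0.0040656 + 0.07624 + 0.0088 = 0.0898916 → 0.090.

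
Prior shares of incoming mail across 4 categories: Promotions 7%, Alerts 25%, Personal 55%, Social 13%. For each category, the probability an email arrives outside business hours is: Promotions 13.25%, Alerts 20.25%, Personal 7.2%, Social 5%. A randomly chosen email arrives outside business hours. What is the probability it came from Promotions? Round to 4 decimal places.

By Bayes' rule, posterior ∝ prior × likelihood:
  Promotions: 0.07 × 0.1325 = 0.009275
  Alerts: 0.25 × 0.2025 = 0.050625
  Personal: 0.55 × 0.072 = 0.0396
  Social: 0.13 × 0.05 = 0.0065
Total = 0.106.
P(Promotions | evidence) = 0.009275 / 0.106 ≈ 0.0875.

0.0875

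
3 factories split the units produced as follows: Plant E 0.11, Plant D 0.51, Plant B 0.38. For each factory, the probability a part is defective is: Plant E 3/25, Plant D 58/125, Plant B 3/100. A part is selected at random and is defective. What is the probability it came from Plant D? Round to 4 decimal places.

0.9058

By Bayes' rule, posterior ∝ prior × likelihood:
  Plant E: 0.11 × 0.12 = 0.0132
  Plant D: 0.51 × 0.464 = 0.23664
  Plant B: 0.38 × 0.03 = 0.0114
Normalizing constant = 0.26124.
P(Plant D | evidence) = 0.23664 / 0.26124 ≈ 0.9058.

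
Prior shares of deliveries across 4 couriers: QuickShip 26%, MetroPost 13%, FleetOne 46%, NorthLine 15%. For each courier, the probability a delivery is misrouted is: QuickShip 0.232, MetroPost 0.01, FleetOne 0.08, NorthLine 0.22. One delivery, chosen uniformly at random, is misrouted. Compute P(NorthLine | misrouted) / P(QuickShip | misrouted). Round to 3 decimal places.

0.547

By Bayes' rule, posterior ∝ prior × likelihood:
  QuickShip: 0.26 × 0.232 = 0.06032
  MetroPost: 0.13 × 0.01 = 0.0013
  FleetOne: 0.46 × 0.08 = 0.0368
  NorthLine: 0.15 × 0.22 = 0.033
Normalizing constant = 0.13142.
The ratio is 0.033 / 0.06032 (the normalizer cancels) = 0.547.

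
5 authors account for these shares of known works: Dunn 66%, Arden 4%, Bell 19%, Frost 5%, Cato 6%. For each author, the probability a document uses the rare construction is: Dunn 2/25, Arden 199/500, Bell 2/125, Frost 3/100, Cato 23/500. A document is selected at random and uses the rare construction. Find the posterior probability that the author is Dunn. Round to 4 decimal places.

0.6946

By Bayes' rule, posterior ∝ prior × likelihood:
  Dunn: 0.66 × 0.08 = 0.0528
  Arden: 0.04 × 0.398 = 0.01592
  Bell: 0.19 × 0.016 = 0.00304
  Frost: 0.05 × 0.03 = 0.0015
  Cato: 0.06 × 0.046 = 0.00276
Total = 0.07602.
P(Dunn | evidence) = 0.0528 / 0.07602 ≈ 0.6946.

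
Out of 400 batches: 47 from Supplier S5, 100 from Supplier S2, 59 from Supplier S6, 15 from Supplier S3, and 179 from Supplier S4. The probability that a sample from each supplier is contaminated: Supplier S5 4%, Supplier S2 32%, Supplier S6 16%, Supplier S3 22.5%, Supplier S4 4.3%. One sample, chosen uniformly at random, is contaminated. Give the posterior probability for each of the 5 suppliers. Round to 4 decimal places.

Compute prior × likelihood for every hypothesis:
  Supplier S5: 0.1175 × 0.04 = 0.0047
  Supplier S2: 0.25 × 0.32 = 0.08
  Supplier S6: 0.1475 × 0.16 = 0.0236
  Supplier S3: 0.0375 × 0.225 = 0.0084375
  Supplier S4: 0.4475 × 0.043 = 0.0192425
Sum = 0.13598.
P(Supplier S5 | contaminated) = 0.0047/0.13598 ≈ 0.0346
P(Supplier S2 | contaminated) = 0.08/0.13598 ≈ 0.5883
P(Supplier S6 | contaminated) = 0.0236/0.13598 ≈ 0.1736
P(Supplier S3 | contaminated) = 0.0084375/0.13598 ≈ 0.0620
P(Supplier S4 | contaminated) = 0.0192425/0.13598 ≈ 0.1415

Supplier S5 0.0346, Supplier S2 0.5883, Supplier S6 0.1736, Supplier S3 0.0620, Supplier S4 0.1415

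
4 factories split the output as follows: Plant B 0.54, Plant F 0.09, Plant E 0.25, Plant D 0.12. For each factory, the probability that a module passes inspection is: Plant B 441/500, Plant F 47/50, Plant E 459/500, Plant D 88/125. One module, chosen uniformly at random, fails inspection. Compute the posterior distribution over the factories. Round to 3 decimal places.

Plant B 0.509, Plant F 0.043, Plant E 0.164, Plant D 0.284

Taking complements, P(nonconforming | each) = Plant B 0.118, Plant F 0.06, Plant E 0.082, Plant D 0.296.
Prior × likelihood for each hypothesis:
  Plant B: 0.54 × 0.118 = 0.06372
  Plant F: 0.09 × 0.06 = 0.0054
  Plant E: 0.25 × 0.082 = 0.0205
  Plant D: 0.12 × 0.296 = 0.03552
Sum = 0.12514.
P(Plant B | nonconforming) = 0.06372/0.12514 ≈ 0.509
P(Plant F | nonconforming) = 0.0054/0.12514 ≈ 0.043
P(Plant E | nonconforming) = 0.0205/0.12514 ≈ 0.164
P(Plant D | nonconforming) = 0.03552/0.12514 ≈ 0.284
(Check: 0.509+0.043+0.164+0.284 = 1.000.)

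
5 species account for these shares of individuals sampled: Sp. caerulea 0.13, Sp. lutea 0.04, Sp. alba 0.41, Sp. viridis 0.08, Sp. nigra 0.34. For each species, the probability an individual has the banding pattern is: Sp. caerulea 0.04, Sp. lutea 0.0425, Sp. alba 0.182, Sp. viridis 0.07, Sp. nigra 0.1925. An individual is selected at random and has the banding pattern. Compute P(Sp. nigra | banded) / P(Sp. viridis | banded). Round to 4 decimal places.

11.6875

Unnormalized posteriors (prior × likelihood):
  Sp. caerulea: 0.13 × 0.04 = 0.0052
  Sp. lutea: 0.04 × 0.0425 = 0.0017
  Sp. alba: 0.41 × 0.182 = 0.07462
  Sp. viridis: 0.08 × 0.07 = 0.0056
  Sp. nigra: 0.34 × 0.1925 = 0.06545
Total = 0.15257.
The ratio is 0.06545 / 0.0056 (the normalizer cancels) = 11.6875.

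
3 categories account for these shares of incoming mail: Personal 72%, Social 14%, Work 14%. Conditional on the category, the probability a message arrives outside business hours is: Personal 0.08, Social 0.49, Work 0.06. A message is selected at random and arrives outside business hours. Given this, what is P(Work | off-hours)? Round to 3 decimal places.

Prior × likelihood for each hypothesis:
  Personal: 0.72 × 0.08 = 0.0576
  Social: 0.14 × 0.49 = 0.0686
  Work: 0.14 × 0.06 = 0.0084
Normalizing constant = 0.1346.
P(Work | evidence) = 0.0084 / 0.1346 ≈ 0.062.

0.062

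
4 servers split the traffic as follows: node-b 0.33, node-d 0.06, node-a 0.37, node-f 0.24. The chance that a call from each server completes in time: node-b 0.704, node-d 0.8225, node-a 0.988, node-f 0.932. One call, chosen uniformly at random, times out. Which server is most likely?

node-b

Taking complements, P(timeout | each) = node-b 0.296, node-d 0.1775, node-a 0.012, node-f 0.068.
By Bayes' rule, posterior ∝ prior × likelihood:
  node-b: 0.33 × 0.296 = 0.09768
  node-d: 0.06 × 0.1775 = 0.01065
  node-a: 0.37 × 0.012 = 0.00444
  node-f: 0.24 × 0.068 = 0.01632
Normalizing constant = 0.12909.
Largest term belongs to node-b, so node-b is most probable.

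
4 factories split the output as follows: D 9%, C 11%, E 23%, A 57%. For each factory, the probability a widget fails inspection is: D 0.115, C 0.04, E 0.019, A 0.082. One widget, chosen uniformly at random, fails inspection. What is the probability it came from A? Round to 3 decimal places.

0.710

By Bayes' rule, posterior ∝ prior × likelihood:
  D: 0.09 × 0.115 = 0.01035
  C: 0.11 × 0.04 = 0.0044
  E: 0.23 × 0.019 = 0.00437
  A: 0.57 × 0.082 = 0.04674
Total = 0.06586.
P(A | evidence) = 0.04674 / 0.06586 ≈ 0.710.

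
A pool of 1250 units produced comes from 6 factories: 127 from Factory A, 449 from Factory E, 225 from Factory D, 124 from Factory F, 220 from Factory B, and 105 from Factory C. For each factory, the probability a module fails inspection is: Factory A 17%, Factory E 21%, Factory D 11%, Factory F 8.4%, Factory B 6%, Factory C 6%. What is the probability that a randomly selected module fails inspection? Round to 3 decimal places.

Compute prior × likelihood for every hypothesis:
  Factory A: 0.1016 × 0.17 = 0.017272
  Factory E: 0.3592 × 0.21 = 0.075432
  Factory D: 0.18 × 0.11 = 0.0198
  Factory F: 0.0992 × 0.084 = 0.0083328
  Factory B: 0.176 × 0.06 = 0.01056
  Factory C: 0.084 × 0.06 = 0.00504
P(nonconforming) = 0.017272 + 0.075432 + 0.0198 + 0.0083328 + 0.01056 + 0.00504 = 0.1364368 → 0.136.

0.136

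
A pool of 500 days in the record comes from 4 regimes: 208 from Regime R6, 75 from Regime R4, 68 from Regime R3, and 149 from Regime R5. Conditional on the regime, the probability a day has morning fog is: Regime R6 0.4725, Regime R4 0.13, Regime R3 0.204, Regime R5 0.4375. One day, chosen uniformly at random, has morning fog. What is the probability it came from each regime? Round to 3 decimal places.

Regime R6 0.525, Regime R4 0.052, Regime R3 0.074, Regime R5 0.348

Unnormalized posteriors (prior × likelihood):
  Regime R6: 0.416 × 0.4725 = 0.19656
  Regime R4: 0.15 × 0.13 = 0.0195
  Regime R3: 0.136 × 0.204 = 0.027744
  Regime R5: 0.298 × 0.4375 = 0.130375
Sum = 0.374179.
P(Regime R6 | fog) = 0.19656/0.374179 ≈ 0.525
P(Regime R4 | fog) = 0.0195/0.374179 ≈ 0.052
P(Regime R3 | fog) = 0.027744/0.374179 ≈ 0.074
P(Regime R5 | fog) = 0.130375/0.374179 ≈ 0.348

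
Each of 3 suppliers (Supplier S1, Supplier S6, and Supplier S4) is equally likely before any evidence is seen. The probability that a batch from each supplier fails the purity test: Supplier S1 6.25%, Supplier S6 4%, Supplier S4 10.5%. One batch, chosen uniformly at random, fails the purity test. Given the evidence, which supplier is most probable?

Since the prior is uniform, the posterior is proportional to the likelihood:
  Supplier S1: 0.0625
  Supplier S6: 0.04
  Supplier S4: 0.105
Sum = 0.2075.
Largest term belongs to Supplier S4, so Supplier S4 is most probable.

Supplier S4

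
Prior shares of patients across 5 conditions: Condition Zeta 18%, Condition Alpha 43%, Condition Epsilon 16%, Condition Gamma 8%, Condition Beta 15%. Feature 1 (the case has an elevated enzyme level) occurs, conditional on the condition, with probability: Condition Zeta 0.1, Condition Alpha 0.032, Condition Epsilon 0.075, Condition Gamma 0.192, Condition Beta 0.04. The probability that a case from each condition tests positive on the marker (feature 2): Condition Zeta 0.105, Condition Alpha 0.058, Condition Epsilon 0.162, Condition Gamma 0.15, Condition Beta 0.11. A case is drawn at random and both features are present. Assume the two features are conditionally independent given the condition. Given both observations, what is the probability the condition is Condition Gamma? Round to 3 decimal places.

0.303

By Bayes' rule, posterior ∝ prior × likelihood:
  Condition Zeta: 0.18 × 0.1 × 0.105 = 0.00189
  Condition Alpha: 0.43 × 0.032 × 0.058 = 0.00079808
  Condition Epsilon: 0.16 × 0.075 × 0.162 = 0.001944
  Condition Gamma: 0.08 × 0.192 × 0.15 = 0.002304
  Condition Beta: 0.15 × 0.04 × 0.11 = 0.00066
Sum = 0.00759608.
P(Condition Gamma | evidence) = 0.002304 / 0.00759608 ≈ 0.303.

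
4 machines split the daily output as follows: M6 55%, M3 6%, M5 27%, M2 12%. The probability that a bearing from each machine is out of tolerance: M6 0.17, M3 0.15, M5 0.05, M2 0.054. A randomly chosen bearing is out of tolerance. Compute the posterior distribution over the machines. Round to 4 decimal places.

Prior × likelihood for each hypothesis:
  M6: 0.55 × 0.17 = 0.0935
  M3: 0.06 × 0.15 = 0.009
  M5: 0.27 × 0.05 = 0.0135
  M2: 0.12 × 0.054 = 0.00648
Normalizing constant = 0.12248.
P(M6 | oversize) = 0.0935/0.12248 ≈ 0.7634
P(M3 | oversize) = 0.009/0.12248 ≈ 0.0735
P(M5 | oversize) = 0.0135/0.12248 ≈ 0.1102
P(M2 | oversize) = 0.00648/0.12248 ≈ 0.0529
(Check: 0.7634+0.0735+0.1102+0.0529 = 1.0000.)

M6 0.7634, M3 0.0735, M5 0.1102, M2 0.0529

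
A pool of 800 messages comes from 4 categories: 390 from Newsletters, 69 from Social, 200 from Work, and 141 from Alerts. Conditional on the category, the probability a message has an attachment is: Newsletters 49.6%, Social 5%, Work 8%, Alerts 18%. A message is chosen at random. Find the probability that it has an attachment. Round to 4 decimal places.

0.2978

By Bayes' rule, posterior ∝ prior × likelihood:
  Newsletters: 0.4875 × 0.496 = 0.2418
  Social: 0.08625 × 0.05 = 0.0043125
  Work: 0.25 × 0.08 = 0.02
  Alerts: 0.17625 × 0.18 = 0.031725
P(attachment) = 0.2418 + 0.0043125 + 0.02 + 0.031725 = 0.2978375 → 0.2978.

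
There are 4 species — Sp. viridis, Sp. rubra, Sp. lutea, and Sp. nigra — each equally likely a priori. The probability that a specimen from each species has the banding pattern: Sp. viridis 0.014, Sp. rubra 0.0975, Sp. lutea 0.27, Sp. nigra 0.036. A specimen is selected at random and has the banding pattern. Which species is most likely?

Sp. lutea

With a uniform prior (1/4 each), posterior ∝ likelihood:
  Sp. viridis: 0.014
  Sp. rubra: 0.0975
  Sp. lutea: 0.27
  Sp. nigra: 0.036
Total = 0.4175.
Largest term belongs to Sp. lutea, so Sp. lutea is most probable.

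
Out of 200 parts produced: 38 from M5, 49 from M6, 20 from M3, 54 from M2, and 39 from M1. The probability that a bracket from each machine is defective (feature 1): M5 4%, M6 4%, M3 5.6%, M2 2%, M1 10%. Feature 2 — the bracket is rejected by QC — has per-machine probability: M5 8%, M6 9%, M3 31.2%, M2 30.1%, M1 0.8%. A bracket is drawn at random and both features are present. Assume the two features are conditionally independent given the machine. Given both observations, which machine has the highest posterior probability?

Unnormalized posteriors (prior × likelihood):
  M5: 0.19 × 0.04 × 0.08 = 0.000608
  M6: 0.245 × 0.04 × 0.09 = 0.000882
  M3: 0.1 × 0.056 × 0.312 = 0.0017472
  M2: 0.27 × 0.02 × 0.301 = 0.0016254
  M1: 0.195 × 0.1 × 0.008 = 0.000156
Total = 0.0050186.
Largest term belongs to M3, so M3 is most probable.

M3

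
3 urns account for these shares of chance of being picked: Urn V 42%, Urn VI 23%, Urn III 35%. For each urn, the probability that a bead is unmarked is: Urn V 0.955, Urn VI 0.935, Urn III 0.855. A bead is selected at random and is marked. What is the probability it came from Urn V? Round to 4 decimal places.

0.2234

Taking complements, P(marked | each) = Urn V 0.045, Urn VI 0.065, Urn III 0.145.
Unnormalized posteriors (prior × likelihood):
  Urn V: 0.42 × 0.045 = 0.0189
  Urn VI: 0.23 × 0.065 = 0.01495
  Urn III: 0.35 × 0.145 = 0.05075
Sum = 0.0846.
P(Urn V | evidence) = 0.0189 / 0.0846 ≈ 0.2234.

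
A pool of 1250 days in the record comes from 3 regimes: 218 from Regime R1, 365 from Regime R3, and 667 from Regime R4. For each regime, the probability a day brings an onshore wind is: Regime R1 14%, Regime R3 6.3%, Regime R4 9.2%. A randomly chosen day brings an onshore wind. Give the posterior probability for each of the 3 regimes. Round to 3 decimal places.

Regime R1 0.266, Regime R3 0.200, Regime R4 0.534

By Bayes' rule, posterior ∝ prior × likelihood:
  Regime R1: 0.1744 × 0.14 = 0.024416
  Regime R3: 0.292 × 0.063 = 0.018396
  Regime R4: 0.5336 × 0.092 = 0.0490912
Total = 0.0919032.
P(Regime R1 | onshore) = 0.024416/0.0919032 ≈ 0.266
P(Regime R3 | onshore) = 0.018396/0.0919032 ≈ 0.200
P(Regime R4 | onshore) = 0.0490912/0.0919032 ≈ 0.534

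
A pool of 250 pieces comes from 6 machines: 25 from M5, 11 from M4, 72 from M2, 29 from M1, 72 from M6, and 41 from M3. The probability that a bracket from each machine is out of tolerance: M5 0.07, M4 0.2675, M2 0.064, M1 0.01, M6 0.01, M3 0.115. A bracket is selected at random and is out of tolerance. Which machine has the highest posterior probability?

Unnormalized posteriors (prior × likelihood):
  M5: 0.1 × 0.07 = 0.007
  M4: 0.044 × 0.2675 = 0.01177
  M2: 0.288 × 0.064 = 0.018432
  M1: 0.116 × 0.01 = 0.00116
  M6: 0.288 × 0.01 = 0.00288
  M3: 0.164 × 0.115 = 0.01886
Total = 0.060102.
Largest term belongs to M3, so M3 is most probable.

M3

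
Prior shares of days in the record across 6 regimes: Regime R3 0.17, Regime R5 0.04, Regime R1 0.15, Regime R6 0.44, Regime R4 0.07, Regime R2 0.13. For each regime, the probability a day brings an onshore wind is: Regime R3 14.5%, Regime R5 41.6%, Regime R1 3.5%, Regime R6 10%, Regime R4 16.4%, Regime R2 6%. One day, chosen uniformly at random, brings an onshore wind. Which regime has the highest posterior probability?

Compute prior × likelihood for every hypothesis:
  Regime R3: 0.17 × 0.145 = 0.02465
  Regime R5: 0.04 × 0.416 = 0.01664
  Regime R1: 0.15 × 0.035 = 0.00525
  Regime R6: 0.44 × 0.1 = 0.044
  Regime R4: 0.07 × 0.164 = 0.01148
  Regime R2: 0.13 × 0.06 = 0.0078
Normalizing constant = 0.10982.
Largest term belongs to Regime R6, so Regime R6 is most probable.

Regime R6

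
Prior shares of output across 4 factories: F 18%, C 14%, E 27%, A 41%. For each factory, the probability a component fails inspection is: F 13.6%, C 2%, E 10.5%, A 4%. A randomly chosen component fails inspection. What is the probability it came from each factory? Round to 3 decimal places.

F 0.340, C 0.039, E 0.394, A 0.228

By Bayes' rule, posterior ∝ prior × likelihood:
  F: 0.18 × 0.136 = 0.02448
  C: 0.14 × 0.02 = 0.0028
  E: 0.27 × 0.105 = 0.02835
  A: 0.41 × 0.04 = 0.0164
Normalizing constant = 0.07203.
P(F | nonconforming) = 0.02448/0.07203 ≈ 0.340
P(C | nonconforming) = 0.0028/0.07203 ≈ 0.039
P(E | nonconforming) = 0.02835/0.07203 ≈ 0.394
P(A | nonconforming) = 0.0164/0.07203 ≈ 0.228
(Check: 0.340+0.039+0.394+0.228 = 1.001.)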